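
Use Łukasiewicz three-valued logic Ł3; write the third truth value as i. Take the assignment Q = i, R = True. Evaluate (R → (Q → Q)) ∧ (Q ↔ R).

Q → Q = i → i = True  [min(1, 1−½+½)]
R → (Q → Q) = True → True = True
Q ↔ R = i ↔ True = i
(R → (Q → Q)) ∧ (Q ↔ R) = True ∧ i = i

i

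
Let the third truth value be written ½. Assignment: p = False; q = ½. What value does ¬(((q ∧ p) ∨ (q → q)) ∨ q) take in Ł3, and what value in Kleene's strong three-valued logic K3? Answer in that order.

False; ½

In Ł3: q ∧ p = ½ ∧ False = False
q → q = ½ → ½ = True
(q ∧ p) ∨ (q → q) = False ∨ True = True
((q ∧ p) ∨ (q → q)) ∨ q = True ∨ ½ = True
¬(((q ∧ p) ∨ (q → q)) ∨ q) = ¬True = False
In Kleene's strong three-valued logic K3: q ∧ p = ½ ∧ False = False
q → q = ½ → ½ = ½  [¬½ ∨ ½]
(q ∧ p) ∨ (q → q) = False ∨ ½ = ½
((q ∧ p) ∨ (q → q)) ∨ q = ½ ∨ ½ = ½
¬(((q ∧ p) ∨ (q → q)) ∨ q) = ¬½ = ½
They differ because Ł3 and Kleene's strong three-valued logic K3 treat ½ differently under implication.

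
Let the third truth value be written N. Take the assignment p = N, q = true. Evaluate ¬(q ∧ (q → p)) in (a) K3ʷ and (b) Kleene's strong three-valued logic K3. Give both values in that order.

In K3ʷ: q → p = true → N = N  [any arg is the third value ⇒ result is the third value]
q ∧ (q → p) = true ∧ N = N
¬(q ∧ (q → p)) = ¬N = N
In Kleene's strong three-valued logic K3: q → p = true → N = N
q ∧ (q → p) = true ∧ N = N
¬(q ∧ (q → p)) = ¬N = N

N; N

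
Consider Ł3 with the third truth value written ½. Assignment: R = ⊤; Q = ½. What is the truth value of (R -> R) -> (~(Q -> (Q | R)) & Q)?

R -> R = ⊤ -> ⊤ = ⊤
Q | R = ½ | ⊤ = ⊤
Q -> (Q | R) = ½ -> ⊤ = ⊤  [min(1, 1−½+1)]
~(Q -> (Q | R)) = ~⊤ = ⊥
~(Q -> (Q | R)) & Q = ⊥ & ½ = ⊥
(R -> R) -> (~(Q -> (Q | R)) & Q) = ⊤ -> ⊥ = ⊥

⊥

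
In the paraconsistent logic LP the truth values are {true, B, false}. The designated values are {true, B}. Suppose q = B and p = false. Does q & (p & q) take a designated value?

No

p & q = false & B = false
q & (p & q) = B & false = false
false ∉ {true, B}.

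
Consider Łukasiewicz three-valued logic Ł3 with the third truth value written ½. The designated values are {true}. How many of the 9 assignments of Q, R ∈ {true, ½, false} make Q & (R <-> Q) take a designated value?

1

Designated under: (Q=true, R=true).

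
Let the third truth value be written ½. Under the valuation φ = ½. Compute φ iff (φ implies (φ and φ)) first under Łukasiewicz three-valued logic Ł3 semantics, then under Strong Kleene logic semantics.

½; ½

In Łukasiewicz three-valued logic Ł3: φ and φ = ½ and ½ = ½
φ implies (φ and φ) = ½ implies ½ = True
φ iff (φ implies (φ and φ)) = ½ iff True = ½
In Strong Kleene logic: φ and φ = ½ and ½ = ½
φ implies (φ and φ) = ½ implies ½ = ½  [not ½ or ½]
φ iff (φ implies (φ and φ)) = ½ iff ½ = ½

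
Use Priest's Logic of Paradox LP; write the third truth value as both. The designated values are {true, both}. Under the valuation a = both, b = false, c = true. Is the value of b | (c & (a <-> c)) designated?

a <-> c = both <-> true = both
c & (a <-> c) = true & both = both
b | (c & (a <-> c)) = false | both = both
both ∈ {true, both}.

Yes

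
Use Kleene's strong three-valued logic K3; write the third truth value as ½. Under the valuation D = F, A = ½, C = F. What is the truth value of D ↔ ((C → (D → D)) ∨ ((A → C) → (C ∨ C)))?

D → D = F → F = T
C → (D → D) = F → T = T
A → C = ½ → F = ½  [¬½ ∨ F]
C ∨ C = F ∨ F = F
(A → C) → (C ∨ C) = ½ → F = ½
(C → (D → D)) ∨ ((A → C) → (C ∨ C)) = T ∨ ½ = T
D ↔ ((C → (D → D)) ∨ ((A → C) → (C ∨ C))) = F ↔ T = F

F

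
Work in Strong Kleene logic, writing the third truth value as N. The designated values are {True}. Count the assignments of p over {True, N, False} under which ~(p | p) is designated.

1

p=True: False ·
p=N: N ·
p=False: True ✓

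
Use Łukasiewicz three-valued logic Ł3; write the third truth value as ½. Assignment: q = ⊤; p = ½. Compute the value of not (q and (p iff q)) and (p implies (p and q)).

½

p iff q = ½ iff ⊤ = ½
q and (p iff q) = ⊤ and ½ = ½
not (q and (p iff q)) = not ½ = ½
p and q = ½ and ⊤ = ½
p implies (p and q) = ½ implies ½ = ⊤
not (q and (p iff q)) and (p implies (p and q)) = ½ and ⊤ = ½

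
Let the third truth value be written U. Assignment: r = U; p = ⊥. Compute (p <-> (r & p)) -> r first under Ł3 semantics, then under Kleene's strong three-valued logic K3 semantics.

U; U

In Ł3: r & p = U & ⊥ = ⊥
p <-> (r & p) = ⊥ <-> ⊥ = ⊤
(p <-> (r & p)) -> r = ⊤ -> U = U  [min(1, 1−1+½)]
In Kleene's strong three-valued logic K3: r & p = U & ⊥ = ⊥
p <-> (r & p) = ⊥ <-> ⊥ = ⊤
(p <-> (r & p)) -> r = ⊤ -> U = U  [~⊤ | U]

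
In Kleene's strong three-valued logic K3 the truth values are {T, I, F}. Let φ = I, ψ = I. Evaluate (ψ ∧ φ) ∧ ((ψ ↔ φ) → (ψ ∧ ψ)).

ψ ∧ φ = I ∧ I = I
ψ ↔ φ = I ↔ I = I
ψ ∧ ψ = I ∧ I = I
(ψ ↔ φ) → (ψ ∧ ψ) = I → I = I
(ψ ∧ φ) ∧ ((ψ ↔ φ) → (ψ ∧ ψ)) = I ∧ I = I

I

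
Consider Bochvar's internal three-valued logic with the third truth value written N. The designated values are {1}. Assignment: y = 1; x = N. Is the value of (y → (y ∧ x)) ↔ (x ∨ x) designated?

y ∧ x = 1 ∧ N = N
y → (y ∧ x) = 1 → N = N  [any arg is the third value ⇒ result is the third value]
x ∨ x = N ∨ N = N
(y → (y ∧ x)) ↔ (x ∨ x) = N ↔ N = N
N ∉ {1}.

No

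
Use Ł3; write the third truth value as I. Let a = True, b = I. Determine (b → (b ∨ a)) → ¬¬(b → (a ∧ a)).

True

b ∨ a = I ∨ True = True
b → (b ∨ a) = I → True = True  [min(1, 1−½+1)]
a ∧ a = True ∧ True = True
b → (a ∧ a) = I → True = True
¬(b → (a ∧ a)) = ¬True = False
¬¬(b → (a ∧ a)) = ¬False = True
(b → (b ∨ a)) → ¬¬(b → (a ∧ a)) = True → True = True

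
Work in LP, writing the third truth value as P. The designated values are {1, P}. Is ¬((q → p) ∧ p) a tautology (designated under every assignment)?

Countermodel: q=1, p=1 gives 0, which is not designated.

No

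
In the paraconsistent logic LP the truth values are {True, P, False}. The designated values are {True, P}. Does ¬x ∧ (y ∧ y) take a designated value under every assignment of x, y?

Countermodel: x=True, y=True gives False, which is not designated.

No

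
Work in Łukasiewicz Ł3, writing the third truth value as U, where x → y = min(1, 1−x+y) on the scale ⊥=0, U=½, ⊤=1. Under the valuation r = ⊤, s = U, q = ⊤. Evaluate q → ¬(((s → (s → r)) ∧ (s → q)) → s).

s → r = U → ⊤ = ⊤  [min(1, 1−½+1)]
s → (s → r) = U → ⊤ = ⊤
s → q = U → ⊤ = ⊤
(s → (s → r)) ∧ (s → q) = ⊤ ∧ ⊤ = ⊤
((s → (s → r)) ∧ (s → q)) → s = ⊤ → U = U
¬(((s → (s → r)) ∧ (s → q)) → s) = ¬U = U
q → ¬(((s → (s → r)) ∧ (s → q)) → s) = ⊤ → U = U

U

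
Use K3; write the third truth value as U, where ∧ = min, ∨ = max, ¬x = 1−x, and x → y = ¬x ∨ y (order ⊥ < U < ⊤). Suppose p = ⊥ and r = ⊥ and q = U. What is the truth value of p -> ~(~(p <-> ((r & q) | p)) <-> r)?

r & q = ⊥ & U = ⊥
(r & q) | p = ⊥ | ⊥ = ⊥
p <-> ((r & q) | p) = ⊥ <-> ⊥ = ⊤
~(p <-> ((r & q) | p)) = ~⊤ = ⊥
~(p <-> ((r & q) | p)) <-> r = ⊥ <-> ⊥ = ⊤
~(~(p <-> ((r & q) | p)) <-> r) = ~⊤ = ⊥
p -> ~(~(p <-> ((r & q) | p)) <-> r) = ⊥ -> ⊥ = ⊤

⊤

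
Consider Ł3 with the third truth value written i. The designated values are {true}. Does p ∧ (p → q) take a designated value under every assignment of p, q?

No

Countermodel: p=true, q=i gives i, which is not designated.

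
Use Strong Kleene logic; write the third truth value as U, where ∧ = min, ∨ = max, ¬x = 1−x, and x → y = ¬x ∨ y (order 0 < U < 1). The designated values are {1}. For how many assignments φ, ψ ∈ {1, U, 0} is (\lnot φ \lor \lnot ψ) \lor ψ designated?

Of the 9 assignments, 7 give a value in {1}.

7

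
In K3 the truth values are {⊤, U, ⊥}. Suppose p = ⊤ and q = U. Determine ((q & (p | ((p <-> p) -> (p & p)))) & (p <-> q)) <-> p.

p <-> p = ⊤ <-> ⊤ = ⊤
p & p = ⊤ & ⊤ = ⊤
(p <-> p) -> (p & p) = ⊤ -> ⊤ = ⊤
p | ((p <-> p) -> (p & p)) = ⊤ | ⊤ = ⊤
q & (p | ((p <-> p) -> (p & p))) = U & ⊤ = U
p <-> q = ⊤ <-> U = U
(q & (p | ((p <-> p) -> (p & p)))) & (p <-> q) = U & U = U
((q & (p | ((p <-> p) -> (p & p)))) & (p <-> q)) <-> p = U <-> ⊤ = U

U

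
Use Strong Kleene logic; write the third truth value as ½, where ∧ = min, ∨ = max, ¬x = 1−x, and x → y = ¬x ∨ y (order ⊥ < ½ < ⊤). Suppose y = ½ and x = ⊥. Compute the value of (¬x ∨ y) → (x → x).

¬x = ¬⊥ = ⊤
¬x ∨ y = ⊤ ∨ ½ = ⊤
x → x = ⊥ → ⊥ = ⊤
(¬x ∨ y) → (x → x) = ⊤ → ⊤ = ⊤

⊤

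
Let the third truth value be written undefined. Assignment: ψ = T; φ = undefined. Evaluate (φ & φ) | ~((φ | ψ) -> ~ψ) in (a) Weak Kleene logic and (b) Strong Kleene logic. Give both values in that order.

In Weak Kleene logic: φ & φ = undefined & undefined = undefined
φ | ψ = undefined | T = undefined
~ψ = ~T = F
(φ | ψ) -> ~ψ = undefined -> F = undefined  [any arg is the third value ⇒ result is the third value]
~((φ | ψ) -> ~ψ) = ~undefined = undefined
(φ & φ) | ~((φ | ψ) -> ~ψ) = undefined | undefined = undefined
In Strong Kleene logic: φ & φ = undefined & undefined = undefined
φ | ψ = undefined | T = T
~ψ = ~T = F
(φ | ψ) -> ~ψ = T -> F = F
~((φ | ψ) -> ~ψ) = ~F = T
(φ & φ) | ~((φ | ψ) -> ~ψ) = undefined | T = T
They differ because Weak Kleene logic and Strong Kleene logic treat undefined differently under the binary connectives.

undefined; T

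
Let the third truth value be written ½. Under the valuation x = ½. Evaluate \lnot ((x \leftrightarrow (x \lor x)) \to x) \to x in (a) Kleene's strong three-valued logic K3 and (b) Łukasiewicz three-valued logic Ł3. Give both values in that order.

In Kleene's strong three-valued logic K3: x \lor x = ½ \lor ½ = ½
x \leftrightarrow (x \lor x) = ½ \leftrightarrow ½ = ½
(x \leftrightarrow (x \lor x)) \to x = ½ \to ½ = ½  [\lnot ½ \lor ½]
\lnot ((x \leftrightarrow (x \lor x)) \to x) = \lnot ½ = ½
\lnot ((x \leftrightarrow (x \lor x)) \to x) \to x = ½ \to ½ = ½
In Łukasiewicz three-valued logic Ł3: x \lor x = ½ \lor ½ = ½
x \leftrightarrow (x \lor x) = ½ \leftrightarrow ½ = True  [1 − |½−½|]
(x \leftrightarrow (x \lor x)) \to x = True \to ½ = ½
\lnot ((x \leftrightarrow (x \lor x)) \to x) = \lnot ½ = ½
\lnot ((x \leftrightarrow (x \lor x)) \to x) \to x = ½ \to ½ = True
They differ because Kleene's strong three-valued logic K3 and Łukasiewicz three-valued logic Ł3 treat ½ differently under implication.

½; True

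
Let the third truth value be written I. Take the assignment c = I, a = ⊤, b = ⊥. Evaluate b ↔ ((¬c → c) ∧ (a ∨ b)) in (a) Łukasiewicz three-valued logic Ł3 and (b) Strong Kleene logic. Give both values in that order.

In Łukasiewicz three-valued logic Ł3: ¬c = ¬I = I
¬c → c = I → I = ⊤
a ∨ b = ⊤ ∨ ⊥ = ⊤
(¬c → c) ∧ (a ∨ b) = ⊤ ∧ ⊤ = ⊤
b ↔ ((¬c → c) ∧ (a ∨ b)) = ⊥ ↔ ⊤ = ⊥
In Strong Kleene logic: ¬c = ¬I = I
¬c → c = I → I = I  [¬I ∨ I]
a ∨ b = ⊤ ∨ ⊥ = ⊤
(¬c → c) ∧ (a ∨ b) = I ∧ ⊤ = I
b ↔ ((¬c → c) ∧ (a ∨ b)) = ⊥ ↔ I = I
They differ because Łukasiewicz three-valued logic Ł3 and Strong Kleene logic treat I differently under implication.

⊥; I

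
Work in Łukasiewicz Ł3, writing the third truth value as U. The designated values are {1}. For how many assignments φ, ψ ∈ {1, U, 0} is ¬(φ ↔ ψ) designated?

Designated under: (φ=1, ψ=0); (φ=0, ψ=1).

2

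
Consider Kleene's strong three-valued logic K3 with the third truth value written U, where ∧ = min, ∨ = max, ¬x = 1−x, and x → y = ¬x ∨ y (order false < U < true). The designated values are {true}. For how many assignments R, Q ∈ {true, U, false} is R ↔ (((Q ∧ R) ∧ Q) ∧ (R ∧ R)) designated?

4

Designated under: (R=true, Q=true); (R=false, Q=true); (R=false, Q=U); (R=false, Q=false).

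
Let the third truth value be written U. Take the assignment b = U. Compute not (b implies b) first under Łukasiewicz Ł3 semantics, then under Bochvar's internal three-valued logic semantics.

false; U

In Łukasiewicz Ł3: b implies b = U implies U = true  [min(1, 1−½+½)]
not (b implies b) = not true = false
In Bochvar's internal three-valued logic: b implies b = U implies U = U  [any arg is the third value ⇒ result is the third value]
not (b implies b) = not U = U
They differ because Łukasiewicz Ł3 and Bochvar's internal three-valued logic treat U differently under the binary connectives.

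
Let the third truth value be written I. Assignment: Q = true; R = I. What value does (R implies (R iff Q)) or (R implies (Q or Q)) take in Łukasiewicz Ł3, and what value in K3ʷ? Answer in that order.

true; I

In Łukasiewicz Ł3: R iff Q = I iff true = I
R implies (R iff Q) = I implies I = true
Q or Q = true or true = true
R implies (Q or Q) = I implies true = true
(R implies (R iff Q)) or (R implies (Q or Q)) = true or true = true
In K3ʷ: R iff Q = I iff true = I
R implies (R iff Q) = I implies I = I  [any arg is the third value ⇒ result is the third value]
Q or Q = true or true = true
R implies (Q or Q) = I implies true = I
(R implies (R iff Q)) or (R implies (Q or Q)) = I or I = I
They differ because Łukasiewicz Ł3 and K3ʷ treat I differently under the binary connectives.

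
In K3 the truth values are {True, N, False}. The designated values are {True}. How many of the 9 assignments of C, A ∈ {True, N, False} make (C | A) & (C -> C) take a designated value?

4

Designated under: (C=True, A=True); (C=True, A=N); (C=True, A=False); (C=False, A=True).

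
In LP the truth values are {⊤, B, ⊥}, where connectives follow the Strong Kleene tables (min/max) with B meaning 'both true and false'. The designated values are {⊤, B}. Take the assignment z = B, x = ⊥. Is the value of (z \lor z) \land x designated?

No

z \lor z = B \lor B = B
(z \lor z) \land x = B \land ⊥ = ⊥
⊥ ∉ {⊤, B}.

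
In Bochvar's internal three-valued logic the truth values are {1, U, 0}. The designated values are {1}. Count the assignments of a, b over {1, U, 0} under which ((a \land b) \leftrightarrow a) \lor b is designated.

3

Designated under: (a=1, b=1); (a=0, b=1); (a=0, b=0).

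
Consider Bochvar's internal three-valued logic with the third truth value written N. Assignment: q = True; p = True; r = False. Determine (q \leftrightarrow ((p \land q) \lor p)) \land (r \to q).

p \land q = True \land True = True
(p \land q) \lor p = True \lor True = True
q \leftrightarrow ((p \land q) \lor p) = True \leftrightarrow True = True
r \to q = False \to True = True
(q \leftrightarrow ((p \land q) \lor p)) \land (r \to q) = True \land True = True

True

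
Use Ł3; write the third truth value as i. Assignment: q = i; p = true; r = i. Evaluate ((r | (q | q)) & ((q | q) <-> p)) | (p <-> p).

q | q = i | i = i
r | (q | q) = i | i = i
q | q = i | i = i
(q | q) <-> p = i <-> true = i  [1 − |½−1|]
(r | (q | q)) & ((q | q) <-> p) = i & i = i
p <-> p = true <-> true = true
((r | (q | q)) & ((q | q) <-> p)) | (p <-> p) = i | true = true

true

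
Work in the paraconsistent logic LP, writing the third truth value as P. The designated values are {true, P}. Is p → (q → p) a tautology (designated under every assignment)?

Every assignment of p, q over {true, P, false} gives a value in {true, P}.
In particular, with p=P, q=P: p → (q → p) = P.

Yes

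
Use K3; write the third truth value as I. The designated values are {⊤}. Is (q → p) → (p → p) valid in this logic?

Countermodel: q=⊤, p=I gives I, which is not designated.

No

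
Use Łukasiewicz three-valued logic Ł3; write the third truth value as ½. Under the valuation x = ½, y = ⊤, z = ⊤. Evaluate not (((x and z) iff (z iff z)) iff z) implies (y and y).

x and z = ½ and ⊤ = ½
z iff z = ⊤ iff ⊤ = ⊤
(x and z) iff (z iff z) = ½ iff ⊤ = ½  [1 − |½−1|]
((x and z) iff (z iff z)) iff z = ½ iff ⊤ = ½
not (((x and z) iff (z iff z)) iff z) = not ½ = ½
y and y = ⊤ and ⊤ = ⊤
not (((x and z) iff (z iff z)) iff z) implies (y and y) = ½ implies ⊤ = ⊤

⊤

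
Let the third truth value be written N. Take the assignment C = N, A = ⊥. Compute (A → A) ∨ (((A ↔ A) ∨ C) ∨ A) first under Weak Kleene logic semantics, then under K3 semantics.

N; ⊤

In Weak Kleene logic: A → A = ⊥ → ⊥ = ⊤
A ↔ A = ⊥ ↔ ⊥ = ⊤
(A ↔ A) ∨ C = ⊤ ∨ N = N
((A ↔ A) ∨ C) ∨ A = N ∨ ⊥ = N
(A → A) ∨ (((A ↔ A) ∨ C) ∨ A) = ⊤ ∨ N = N
In K3: A → A = ⊥ → ⊥ = ⊤
A ↔ A = ⊥ ↔ ⊥ = ⊤
(A ↔ A) ∨ C = ⊤ ∨ N = ⊤
((A ↔ A) ∨ C) ∨ A = ⊤ ∨ ⊥ = ⊤
(A → A) ∨ (((A ↔ A) ∨ C) ∨ A) = ⊤ ∨ ⊤ = ⊤
They differ because Weak Kleene logic and K3 treat N differently under the binary connectives.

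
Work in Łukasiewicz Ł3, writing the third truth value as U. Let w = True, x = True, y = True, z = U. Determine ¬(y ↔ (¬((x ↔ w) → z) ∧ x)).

U

x ↔ w = True ↔ True = True
(x ↔ w) → z = True → U = U  [min(1, 1−1+½)]
¬((x ↔ w) → z) = ¬U = U
¬((x ↔ w) → z) ∧ x = U ∧ True = U
y ↔ (¬((x ↔ w) → z) ∧ x) = True ↔ U = U
¬(y ↔ (¬((x ↔ w) → z) ∧ x)) = ¬U = U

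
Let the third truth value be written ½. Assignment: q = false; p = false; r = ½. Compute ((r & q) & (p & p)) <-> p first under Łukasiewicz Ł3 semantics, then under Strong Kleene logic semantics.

true; true

In Łukasiewicz Ł3: r & q = ½ & false = false
p & p = false & false = false
(r & q) & (p & p) = false & false = false
((r & q) & (p & p)) <-> p = false <-> false = true
In Strong Kleene logic: r & q = ½ & false = false
p & p = false & false = false
(r & q) & (p & p) = false & false = false
((r & q) & (p & p)) <-> p = false <-> false = true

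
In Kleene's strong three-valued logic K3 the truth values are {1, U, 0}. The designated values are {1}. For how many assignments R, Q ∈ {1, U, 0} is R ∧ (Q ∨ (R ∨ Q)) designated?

3

Designated under: (R=1, Q=1); (R=1, Q=U); (R=1, Q=0).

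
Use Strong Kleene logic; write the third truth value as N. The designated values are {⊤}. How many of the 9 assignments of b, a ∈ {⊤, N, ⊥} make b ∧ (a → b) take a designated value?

3

Designated under: (b=⊤, a=⊤); (b=⊤, a=N); (b=⊤, a=⊥).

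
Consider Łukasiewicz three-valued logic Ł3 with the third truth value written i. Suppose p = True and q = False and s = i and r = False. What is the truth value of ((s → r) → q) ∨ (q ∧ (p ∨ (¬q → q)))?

i

s → r = i → False = i  [min(1, 1−½+0)]
(s → r) → q = i → False = i
¬q = ¬False = True
¬q → q = True → False = False
p ∨ (¬q → q) = True ∨ False = True
q ∧ (p ∨ (¬q → q)) = False ∧ True = False
((s → r) → q) ∨ (q ∧ (p ∨ (¬q → q))) = i ∨ False = i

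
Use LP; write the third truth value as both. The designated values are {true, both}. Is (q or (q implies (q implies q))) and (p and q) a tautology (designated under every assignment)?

No

Countermodel: q=true, p=false gives false, which is not designated.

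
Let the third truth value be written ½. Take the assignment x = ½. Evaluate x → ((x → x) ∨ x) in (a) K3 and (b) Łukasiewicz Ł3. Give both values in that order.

In K3: x → x = ½ → ½ = ½
(x → x) ∨ x = ½ ∨ ½ = ½
x → ((x → x) ∨ x) = ½ → ½ = ½
In Łukasiewicz Ł3: x → x = ½ → ½ = True
(x → x) ∨ x = True ∨ ½ = True
x → ((x → x) ∨ x) = ½ → True = True
They differ because K3 and Łukasiewicz Ł3 treat ½ differently under implication.

½; True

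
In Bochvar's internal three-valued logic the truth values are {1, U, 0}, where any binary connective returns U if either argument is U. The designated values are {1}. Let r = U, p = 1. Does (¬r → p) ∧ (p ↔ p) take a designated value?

No

¬r = ¬U = U
¬r → p = U → 1 = U  [any arg is the third value ⇒ result is the third value]
p ↔ p = 1 ↔ 1 = 1
(¬r → p) ∧ (p ↔ p) = U ∧ 1 = U
U ∉ {1}.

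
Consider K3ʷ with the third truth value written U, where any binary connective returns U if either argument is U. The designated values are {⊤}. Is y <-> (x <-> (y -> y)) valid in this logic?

Countermodel: y=⊤, x=U gives U, which is not designated.

No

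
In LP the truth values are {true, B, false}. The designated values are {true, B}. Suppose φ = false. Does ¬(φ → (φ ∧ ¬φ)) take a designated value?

No

¬φ = ¬false = true
φ ∧ ¬φ = false ∧ true = false
φ → (φ ∧ ¬φ) = false → false = true
¬(φ → (φ ∧ ¬φ)) = ¬true = false
false ∉ {true, B}.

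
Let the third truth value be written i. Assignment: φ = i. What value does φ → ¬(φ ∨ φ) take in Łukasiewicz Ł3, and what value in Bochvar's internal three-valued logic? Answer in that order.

⊤; i

In Łukasiewicz Ł3: φ ∨ φ = i ∨ i = i
¬(φ ∨ φ) = ¬i = i
φ → ¬(φ ∨ φ) = i → i = ⊤
In Bochvar's internal three-valued logic: φ ∨ φ = i ∨ i = i
¬(φ ∨ φ) = ¬i = i
φ → ¬(φ ∨ φ) = i → i = i  [any arg is the third value ⇒ result is the third value]
They differ because Łukasiewicz Ł3 and Bochvar's internal three-valued logic treat i differently under the binary connectives.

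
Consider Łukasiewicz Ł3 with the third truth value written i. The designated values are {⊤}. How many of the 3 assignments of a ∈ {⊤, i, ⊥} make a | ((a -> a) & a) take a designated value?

1

a=⊤: ⊤ ✓
a=i: i ·
a=⊥: ⊥ ·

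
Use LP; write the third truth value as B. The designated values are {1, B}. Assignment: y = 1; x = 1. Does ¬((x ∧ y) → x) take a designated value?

No

x ∧ y = 1 ∧ 1 = 1
(x ∧ y) → x = 1 → 1 = 1
¬((x ∧ y) → x) = ¬1 = 0
0 ∉ {1, B}.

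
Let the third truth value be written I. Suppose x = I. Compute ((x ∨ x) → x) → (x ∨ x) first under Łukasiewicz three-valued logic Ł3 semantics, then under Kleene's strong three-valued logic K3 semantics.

I; I

In Łukasiewicz three-valued logic Ł3: x ∨ x = I ∨ I = I
(x ∨ x) → x = I → I = ⊤  [min(1, 1−½+½)]
x ∨ x = I ∨ I = I
((x ∨ x) → x) → (x ∨ x) = ⊤ → I = I
In Kleene's strong three-valued logic K3: x ∨ x = I ∨ I = I
(x ∨ x) → x = I → I = I
x ∨ x = I ∨ I = I
((x ∨ x) → x) → (x ∨ x) = I → I = I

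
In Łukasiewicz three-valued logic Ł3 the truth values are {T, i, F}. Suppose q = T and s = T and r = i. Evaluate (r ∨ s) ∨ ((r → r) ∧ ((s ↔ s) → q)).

r ∨ s = i ∨ T = T
r → r = i → i = T  [min(1, 1−½+½)]
s ↔ s = T ↔ T = T
(s ↔ s) → q = T → T = T
(r → r) ∧ ((s ↔ s) → q) = T ∧ T = T
(r ∨ s) ∨ ((r → r) ∧ ((s ↔ s) → q)) = T ∨ T = T

T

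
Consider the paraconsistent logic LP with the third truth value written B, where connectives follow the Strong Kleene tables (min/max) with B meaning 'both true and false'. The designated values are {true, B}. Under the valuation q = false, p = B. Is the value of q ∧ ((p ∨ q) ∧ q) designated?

p ∨ q = B ∨ false = B
(p ∨ q) ∧ q = B ∧ false = false
q ∧ ((p ∨ q) ∧ q) = false ∧ false = false
false ∉ {true, B}.

No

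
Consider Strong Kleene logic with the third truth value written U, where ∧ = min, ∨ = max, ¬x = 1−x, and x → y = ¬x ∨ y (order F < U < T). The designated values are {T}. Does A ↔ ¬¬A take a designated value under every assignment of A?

No

Countermodel: A=U gives U, which is not designated.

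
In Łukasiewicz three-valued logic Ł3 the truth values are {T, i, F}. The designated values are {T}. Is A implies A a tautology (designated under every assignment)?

Every assignment of A over {T, i, F} gives a value in {T}.
In particular, with A=i: A implies A = T.

Yes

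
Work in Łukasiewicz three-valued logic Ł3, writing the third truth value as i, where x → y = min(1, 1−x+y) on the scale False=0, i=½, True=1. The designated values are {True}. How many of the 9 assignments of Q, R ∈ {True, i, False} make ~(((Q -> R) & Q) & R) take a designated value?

Of the 9 assignments, 5 give a value in {True}.

5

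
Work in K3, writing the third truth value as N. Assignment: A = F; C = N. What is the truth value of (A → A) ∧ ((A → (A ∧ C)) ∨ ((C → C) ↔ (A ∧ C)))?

A → A = F → F = T
A ∧ C = F ∧ N = F
A → (A ∧ C) = F → F = T
C → C = N → N = N  [¬N ∨ N]
A ∧ C = F ∧ N = F
(C → C) ↔ (A ∧ C) = N ↔ F = N
(A → (A ∧ C)) ∨ ((C → C) ↔ (A ∧ C)) = T ∨ N = T
(A → A) ∧ ((A → (A ∧ C)) ∨ ((C → C) ↔ (A ∧ C))) = T ∧ T = T

T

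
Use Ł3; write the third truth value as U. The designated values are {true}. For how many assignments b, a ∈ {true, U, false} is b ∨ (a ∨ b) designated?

Of the 9 assignments, 5 give a value in {true}.

5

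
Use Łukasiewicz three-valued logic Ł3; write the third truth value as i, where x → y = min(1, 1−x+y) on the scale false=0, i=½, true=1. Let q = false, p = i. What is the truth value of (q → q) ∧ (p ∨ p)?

i

q → q = false → false = true
p ∨ p = i ∨ i = i
(q → q) ∧ (p ∨ p) = true ∧ i = i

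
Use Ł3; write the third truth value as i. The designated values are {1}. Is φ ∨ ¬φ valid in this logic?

No

Countermodel: φ=i gives i, which is not designated.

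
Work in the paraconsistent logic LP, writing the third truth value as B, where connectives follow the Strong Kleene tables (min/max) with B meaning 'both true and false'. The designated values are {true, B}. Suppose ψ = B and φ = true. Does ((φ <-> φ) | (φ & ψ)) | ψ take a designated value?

φ <-> φ = true <-> true = true
φ & ψ = true & B = B
(φ <-> φ) | (φ & ψ) = true | B = true
((φ <-> φ) | (φ & ψ)) | ψ = true | B = true
true ∈ {true, B}.

Yes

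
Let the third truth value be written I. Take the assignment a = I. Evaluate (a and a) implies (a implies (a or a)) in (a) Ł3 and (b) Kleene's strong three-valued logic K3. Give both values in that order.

T; I

In Ł3: a and a = I and I = I
a or a = I or I = I
a implies (a or a) = I implies I = T  [min(1, 1−½+½)]
(a and a) implies (a implies (a or a)) = I implies T = T
In Kleene's strong three-valued logic K3: a and a = I and I = I
a or a = I or I = I
a implies (a or a) = I implies I = I  [not I or I]
(a and a) implies (a implies (a or a)) = I implies I = I
They differ because Ł3 and Kleene's strong three-valued logic K3 treat I differently under implication.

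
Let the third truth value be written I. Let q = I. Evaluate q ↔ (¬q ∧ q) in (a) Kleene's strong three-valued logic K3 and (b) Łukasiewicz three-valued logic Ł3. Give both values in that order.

I; ⊤

In Kleene's strong three-valued logic K3: ¬q = ¬I = I
¬q ∧ q = I ∧ I = I
q ↔ (¬q ∧ q) = I ↔ I = I
In Łukasiewicz three-valued logic Ł3: ¬q = ¬I = I
¬q ∧ q = I ∧ I = I
q ↔ (¬q ∧ q) = I ↔ I = ⊤
They differ because Kleene's strong three-valued logic K3 and Łukasiewicz three-valued logic Ł3 treat I differently under implication.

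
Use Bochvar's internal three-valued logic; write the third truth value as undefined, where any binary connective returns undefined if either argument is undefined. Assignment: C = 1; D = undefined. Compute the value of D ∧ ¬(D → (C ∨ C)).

C ∨ C = 1 ∨ 1 = 1
D → (C ∨ C) = undefined → 1 = undefined
¬(D → (C ∨ C)) = ¬undefined = undefined
D ∧ ¬(D → (C ∨ C)) = undefined ∧ undefined = undefined

undefined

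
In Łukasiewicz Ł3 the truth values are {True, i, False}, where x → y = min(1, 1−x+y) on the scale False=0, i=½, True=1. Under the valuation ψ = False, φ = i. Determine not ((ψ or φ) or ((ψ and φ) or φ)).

i

ψ or φ = False or i = i
ψ and φ = False and i = False
(ψ and φ) or φ = False or i = i
(ψ or φ) or ((ψ and φ) or φ) = i or i = i
not ((ψ or φ) or ((ψ and φ) or φ)) = not i = i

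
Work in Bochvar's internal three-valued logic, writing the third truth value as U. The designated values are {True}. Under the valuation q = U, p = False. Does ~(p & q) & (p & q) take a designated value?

No

p & q = False & U = U
~(p & q) = ~U = U
p & q = False & U = U
~(p & q) & (p & q) = U & U = U
U ∉ {True}.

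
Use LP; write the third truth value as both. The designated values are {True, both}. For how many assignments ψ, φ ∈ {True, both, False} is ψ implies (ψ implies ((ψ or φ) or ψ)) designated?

9

Of the 9 assignments, 9 give a value in {True, both}.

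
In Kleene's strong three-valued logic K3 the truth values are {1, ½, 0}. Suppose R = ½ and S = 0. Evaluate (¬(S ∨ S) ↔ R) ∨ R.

S ∨ S = 0 ∨ 0 = 0
¬(S ∨ S) = ¬0 = 1
¬(S ∨ S) ↔ R = 1 ↔ ½ = ½
(¬(S ∨ S) ↔ R) ∨ R = ½ ∨ ½ = ½

½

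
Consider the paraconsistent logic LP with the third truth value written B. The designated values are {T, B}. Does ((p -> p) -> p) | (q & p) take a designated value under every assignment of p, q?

Countermodel: p=F, q=T gives F, which is not designated.

No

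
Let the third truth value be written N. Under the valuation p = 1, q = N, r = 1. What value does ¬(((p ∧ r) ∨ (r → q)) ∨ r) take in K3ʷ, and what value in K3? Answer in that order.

N; 0

In K3ʷ: p ∧ r = 1 ∧ 1 = 1
r → q = 1 → N = N  [any arg is the third value ⇒ result is the third value]
(p ∧ r) ∨ (r → q) = 1 ∨ N = N
((p ∧ r) ∨ (r → q)) ∨ r = N ∨ 1 = N
¬(((p ∧ r) ∨ (r → q)) ∨ r) = ¬N = N
In K3: p ∧ r = 1 ∧ 1 = 1
r → q = 1 → N = N  [¬1 ∨ N]
(p ∧ r) ∨ (r → q) = 1 ∨ N = 1
((p ∧ r) ∨ (r → q)) ∨ r = 1 ∨ 1 = 1
¬(((p ∧ r) ∨ (r → q)) ∨ r) = ¬1 = 0
They differ because K3ʷ and K3 treat N differently under the binary connectives.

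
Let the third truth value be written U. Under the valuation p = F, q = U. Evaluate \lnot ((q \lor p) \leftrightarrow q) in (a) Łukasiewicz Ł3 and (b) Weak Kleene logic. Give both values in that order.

F; U

In Łukasiewicz Ł3: q \lor p = U \lor F = U
(q \lor p) \leftrightarrow q = U \leftrightarrow U = T  [1 − |½−½|]
\lnot ((q \lor p) \leftrightarrow q) = \lnot T = F
In Weak Kleene logic: q \lor p = U \lor F = U
(q \lor p) \leftrightarrow q = U \leftrightarrow U = U
\lnot ((q \lor p) \leftrightarrow q) = \lnot U = U
They differ because Łukasiewicz Ł3 and Weak Kleene logic treat U differently under the binary connectives.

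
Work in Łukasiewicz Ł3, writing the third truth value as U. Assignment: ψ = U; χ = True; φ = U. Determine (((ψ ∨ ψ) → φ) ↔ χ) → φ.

U

ψ ∨ ψ = U ∨ U = U
(ψ ∨ ψ) → φ = U → U = True  [min(1, 1−½+½)]
((ψ ∨ ψ) → φ) ↔ χ = True ↔ True = True
(((ψ ∨ ψ) → φ) ↔ χ) → φ = True → U = U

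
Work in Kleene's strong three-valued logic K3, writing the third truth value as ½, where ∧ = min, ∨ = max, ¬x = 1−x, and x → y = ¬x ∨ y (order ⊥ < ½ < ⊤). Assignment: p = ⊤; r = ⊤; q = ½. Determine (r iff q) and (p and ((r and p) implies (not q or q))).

r iff q = ⊤ iff ½ = ½
r and p = ⊤ and ⊤ = ⊤
not q = not ½ = ½
not q or q = ½ or ½ = ½
(r and p) implies (not q or q) = ⊤ implies ½ = ½  [not ⊤ or ½]
p and ((r and p) implies (not q or q)) = ⊤ and ½ = ½
(r iff q) and (p and ((r and p) implies (not q or q))) = ½ and ½ = ½

½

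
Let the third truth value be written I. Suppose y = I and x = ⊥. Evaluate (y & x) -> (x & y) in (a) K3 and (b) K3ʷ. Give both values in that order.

⊤; I

In K3: y & x = I & ⊥ = ⊥
x & y = ⊥ & I = ⊥
(y & x) -> (x & y) = ⊥ -> ⊥ = ⊤
In K3ʷ: y & x = I & ⊥ = I
x & y = ⊥ & I = I
(y & x) -> (x & y) = I -> I = I
They differ because K3 and K3ʷ treat I differently under the binary connectives.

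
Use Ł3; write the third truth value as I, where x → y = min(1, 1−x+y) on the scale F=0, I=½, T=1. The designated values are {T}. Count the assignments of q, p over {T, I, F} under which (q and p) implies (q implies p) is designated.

Of the 9 assignments, 9 give a value in {T}.

9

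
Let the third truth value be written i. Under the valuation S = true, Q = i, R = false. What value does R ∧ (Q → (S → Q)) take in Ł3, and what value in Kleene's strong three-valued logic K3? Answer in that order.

false; false

In Ł3: S → Q = true → i = i  [min(1, 1−1+½)]
Q → (S → Q) = i → i = true
R ∧ (Q → (S → Q)) = false ∧ true = false
In Kleene's strong three-valued logic K3: S → Q = true → i = i  [¬true ∨ i]
Q → (S → Q) = i → i = i
R ∧ (Q → (S → Q)) = false ∧ i = false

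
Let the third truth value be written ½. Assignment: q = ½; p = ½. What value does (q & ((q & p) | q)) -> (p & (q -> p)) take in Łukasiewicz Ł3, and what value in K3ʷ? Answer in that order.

In Łukasiewicz Ł3: q & p = ½ & ½ = ½
(q & p) | q = ½ | ½ = ½
q & ((q & p) | q) = ½ & ½ = ½
q -> p = ½ -> ½ = 1  [min(1, 1−½+½)]
p & (q -> p) = ½ & 1 = ½
(q & ((q & p) | q)) -> (p & (q -> p)) = ½ -> ½ = 1
In K3ʷ: q & p = ½ & ½ = ½
(q & p) | q = ½ | ½ = ½
q & ((q & p) | q) = ½ & ½ = ½
q -> p = ½ -> ½ = ½  [any arg is the third value ⇒ result is the third value]
p & (q -> p) = ½ & ½ = ½
(q & ((q & p) | q)) -> (p & (q -> p)) = ½ -> ½ = ½
They differ because Łukasiewicz Ł3 and K3ʷ treat ½ differently under the binary connectives.

1; ½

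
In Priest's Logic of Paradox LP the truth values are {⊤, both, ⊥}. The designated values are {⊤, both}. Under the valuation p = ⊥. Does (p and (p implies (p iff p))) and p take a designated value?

p iff p = ⊥ iff ⊥ = ⊤
p implies (p iff p) = ⊥ implies ⊤ = ⊤
p and (p implies (p iff p)) = ⊥ and ⊤ = ⊥
(p and (p implies (p iff p))) and p = ⊥ and ⊥ = ⊥
⊥ ∉ {⊤, both}.

No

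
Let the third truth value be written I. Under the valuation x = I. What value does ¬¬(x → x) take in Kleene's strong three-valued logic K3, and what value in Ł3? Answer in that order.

I; true

In Kleene's strong three-valued logic K3: x → x = I → I = I  [¬I ∨ I]
¬(x → x) = ¬I = I
¬¬(x → x) = ¬I = I
In Ł3: x → x = I → I = true  [min(1, 1−½+½)]
¬(x → x) = ¬true = false
¬¬(x → x) = ¬false = true
They differ because Kleene's strong three-valued logic K3 and Ł3 treat I differently under implication.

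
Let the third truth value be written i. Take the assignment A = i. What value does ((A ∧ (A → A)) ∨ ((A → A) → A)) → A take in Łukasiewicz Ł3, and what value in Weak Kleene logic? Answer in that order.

In Łukasiewicz Ł3: A → A = i → i = true  [min(1, 1−½+½)]
A ∧ (A → A) = i ∧ true = i
A → A = i → i = true
(A → A) → A = true → i = i
(A ∧ (A → A)) ∨ ((A → A) → A) = i ∨ i = i
((A ∧ (A → A)) ∨ ((A → A) → A)) → A = i → i = true
In Weak Kleene logic: A → A = i → i = i
A ∧ (A → A) = i ∧ i = i
A → A = i → i = i
(A → A) → A = i → i = i
(A ∧ (A → A)) ∨ ((A → A) → A) = i ∨ i = i
((A ∧ (A → A)) ∨ ((A → A) → A)) → A = i → i = i
They differ because Łukasiewicz Ł3 and Weak Kleene logic treat i differently under the binary connectives.

true; i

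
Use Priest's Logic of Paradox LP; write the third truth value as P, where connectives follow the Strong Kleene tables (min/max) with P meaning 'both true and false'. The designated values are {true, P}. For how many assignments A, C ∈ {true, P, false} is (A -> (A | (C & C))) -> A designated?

6

Of the 9 assignments, 6 give a value in {true, P}.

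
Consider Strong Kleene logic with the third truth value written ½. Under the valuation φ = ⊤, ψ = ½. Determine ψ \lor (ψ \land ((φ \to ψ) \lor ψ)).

½

φ \to ψ = ⊤ \to ½ = ½  [\lnot ⊤ \lor ½]
(φ \to ψ) \lor ψ = ½ \lor ½ = ½
ψ \land ((φ \to ψ) \lor ψ) = ½ \land ½ = ½
ψ \lor (ψ \land ((φ \to ψ) \lor ψ)) = ½ \lor ½ = ½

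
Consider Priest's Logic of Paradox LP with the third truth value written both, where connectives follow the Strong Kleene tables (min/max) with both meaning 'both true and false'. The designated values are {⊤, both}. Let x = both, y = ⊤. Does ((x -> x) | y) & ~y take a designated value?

No

x -> x = both -> both = both  [~both | both]
(x -> x) | y = both | ⊤ = ⊤
~y = ~⊤ = ⊥
((x -> x) | y) & ~y = ⊤ & ⊥ = ⊥
⊥ ∉ {⊤, both}.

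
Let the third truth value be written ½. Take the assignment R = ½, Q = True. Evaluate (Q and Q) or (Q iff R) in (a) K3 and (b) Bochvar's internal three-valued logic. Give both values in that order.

True; ½

In K3: Q and Q = True and True = True
Q iff R = True iff ½ = ½
(Q and Q) or (Q iff R) = True or ½ = True
In Bochvar's internal three-valued logic: Q and Q = True and True = True
Q iff R = True iff ½ = ½
(Q and Q) or (Q iff R) = True or ½ = ½
They differ because K3 and Bochvar's internal three-valued logic treat ½ differently under the binary connectives.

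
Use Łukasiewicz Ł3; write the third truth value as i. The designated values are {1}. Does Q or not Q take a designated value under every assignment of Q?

No

Countermodel: Q=i gives i, which is not designated.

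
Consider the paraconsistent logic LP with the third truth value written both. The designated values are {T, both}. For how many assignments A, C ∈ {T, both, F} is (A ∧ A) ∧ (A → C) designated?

5

Of the 9 assignments, 5 give a value in {T, both}.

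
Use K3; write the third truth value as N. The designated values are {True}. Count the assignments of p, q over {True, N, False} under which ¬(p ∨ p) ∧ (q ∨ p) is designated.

Designated under: (p=False, q=True).

1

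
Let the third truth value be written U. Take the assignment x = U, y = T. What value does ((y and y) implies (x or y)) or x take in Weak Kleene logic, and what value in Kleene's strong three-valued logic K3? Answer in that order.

In Weak Kleene logic: y and y = T and T = T
x or y = U or T = U
(y and y) implies (x or y) = T implies U = U  [any arg is the third value ⇒ result is the third value]
((y and y) implies (x or y)) or x = U or U = U
In Kleene's strong three-valued logic K3: y and y = T and T = T
x or y = U or T = T
(y and y) implies (x or y) = T implies T = T
((y and y) implies (x or y)) or x = T or U = T
They differ because Weak Kleene logic and Kleene's strong three-valued logic K3 treat U differently under the binary connectives.

U; T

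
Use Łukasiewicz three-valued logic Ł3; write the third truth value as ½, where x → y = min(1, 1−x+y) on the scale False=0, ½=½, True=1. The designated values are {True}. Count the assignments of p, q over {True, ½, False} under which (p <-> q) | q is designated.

5

Of the 9 assignments, 5 give a value in {True}.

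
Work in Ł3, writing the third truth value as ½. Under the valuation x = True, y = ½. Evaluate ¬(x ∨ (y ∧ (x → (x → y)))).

x → y = True → ½ = ½  [min(1, 1−1+½)]
x → (x → y) = True → ½ = ½
y ∧ (x → (x → y)) = ½ ∧ ½ = ½
x ∨ (y ∧ (x → (x → y))) = True ∨ ½ = True
¬(x ∨ (y ∧ (x → (x → y)))) = ¬True = False

False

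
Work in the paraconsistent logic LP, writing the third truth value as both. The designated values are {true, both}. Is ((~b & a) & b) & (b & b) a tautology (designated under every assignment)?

No

Countermodel: b=true, a=true gives false, which is not designated.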